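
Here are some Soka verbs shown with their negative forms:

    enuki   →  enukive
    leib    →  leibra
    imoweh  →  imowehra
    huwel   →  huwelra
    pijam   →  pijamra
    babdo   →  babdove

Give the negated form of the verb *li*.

live

The suffix is conditioned by the final sound: -ra when the stem ends in a consonant (*leib*, *imoweh*, *huwel*, *pijam*); -ve when the stem ends in a vowel (*enuki*, *babdo*).
The final sound of *li* is /i/, which is a vowel, so the suffix is -ve, giving *live*.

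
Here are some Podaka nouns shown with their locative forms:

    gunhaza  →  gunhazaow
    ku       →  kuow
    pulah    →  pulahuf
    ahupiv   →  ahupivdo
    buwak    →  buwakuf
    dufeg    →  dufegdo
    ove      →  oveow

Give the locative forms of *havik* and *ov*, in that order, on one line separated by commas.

havikuf, ovdo

The alternation tracks the final sound of the stem — -uf when the stem ends in a voiceless consonant (*pulah*, *buwak*); -do when the stem ends in a voiced consonant (*ahupiv*, *dufeg*); -ow when the stem ends in a vowel (*gunhaza*, *ku*, *ove*).
Since the final sound of *havik* is /k/ (a voiceless consonant), it takes -uf, giving *havikuf*.
*ov* — final sound /v/ (a voiced consonant) → -do → *ovdo*.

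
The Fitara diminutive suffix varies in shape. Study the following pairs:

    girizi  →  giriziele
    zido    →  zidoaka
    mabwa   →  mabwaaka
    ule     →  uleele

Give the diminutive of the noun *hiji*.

The suffix is conditioned by the last vowel: -ele when the last vowel of the stem is a front vowel (*girizi*, *ule*); -aka when the last vowel of the stem is a back vowel (*zido*, *mabwa*).
*hiji* — last vowel /i/ (a front vowel) → -ele → *hijiele*.

hijiele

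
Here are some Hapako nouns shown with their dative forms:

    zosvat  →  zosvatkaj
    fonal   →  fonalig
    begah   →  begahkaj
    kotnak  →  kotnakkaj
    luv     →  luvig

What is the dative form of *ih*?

The suffix is conditioned by the final consonant: -kaj when the stem ends in a voiceless consonant (*zosvat*, *begah*, *kotnak*); -ig when the stem ends in a voiced consonant (*fonal*, *luv*).
The final consonant of *ih* is /h/, which is voiceless, so the suffix is -kaj, giving *ihkaj*.

ihkaj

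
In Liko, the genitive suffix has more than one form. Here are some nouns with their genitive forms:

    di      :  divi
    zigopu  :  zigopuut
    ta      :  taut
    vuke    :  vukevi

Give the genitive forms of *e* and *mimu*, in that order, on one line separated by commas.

The suffix is conditioned by the last vowel: -vi when the last vowel of the stem is a front vowel (*di*, *vuke*); -ut when the last vowel of the stem is a back vowel (*zigopu*, *ta*).
*e*: last vowel = /e/, a front vowel → -vi → *evi*.
Since the last vowel of *mimu* is /u/ (a back vowel), it takes -ut, giving *mimuut*.

evi, mimuut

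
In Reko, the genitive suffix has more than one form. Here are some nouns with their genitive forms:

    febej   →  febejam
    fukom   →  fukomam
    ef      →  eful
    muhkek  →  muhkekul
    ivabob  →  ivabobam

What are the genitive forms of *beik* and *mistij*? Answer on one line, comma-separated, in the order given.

Looking at the final consonant of each stem: -ul when the stem ends in a voiceless consonant (*ef*, *muhkek*); -am when the stem ends in a voiced consonant (*febej*, *fukom*, *ivabob*).
Since the final consonant of *beik* is /k/ (voiceless), it takes -ul, giving *beikul*.
*mistij* — final consonant /j/ (voiced) → -am → *mistijam*.

beikul, mistijam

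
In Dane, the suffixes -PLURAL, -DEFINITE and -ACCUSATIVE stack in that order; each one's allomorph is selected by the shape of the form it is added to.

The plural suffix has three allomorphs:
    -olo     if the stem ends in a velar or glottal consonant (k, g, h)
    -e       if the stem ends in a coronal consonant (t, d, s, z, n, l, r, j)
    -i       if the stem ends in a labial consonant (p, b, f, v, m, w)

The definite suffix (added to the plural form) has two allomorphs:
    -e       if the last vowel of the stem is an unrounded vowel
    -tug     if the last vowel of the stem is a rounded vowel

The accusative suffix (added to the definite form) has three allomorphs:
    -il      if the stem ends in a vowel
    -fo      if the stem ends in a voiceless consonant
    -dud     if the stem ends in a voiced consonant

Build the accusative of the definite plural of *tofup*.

Since the final consonant of *tofup* is /p/ (labial), it takes -i, giving *tofupi*.
The plural form *tofupi*: last vowel = /i/, an unrounded vowel → -e → *tofupie*.
The final sound of the definite form *tofupie* is /e/, which is a vowel, so the accusative suffix is -il, giving *tofupieil*.

tofupieil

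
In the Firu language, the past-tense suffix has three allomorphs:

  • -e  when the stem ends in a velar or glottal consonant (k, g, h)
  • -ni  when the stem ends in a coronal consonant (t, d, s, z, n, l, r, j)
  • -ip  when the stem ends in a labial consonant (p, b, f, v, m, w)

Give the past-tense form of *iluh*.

iluhe

Since the final consonant of *iluh* is /h/ (velar/glottal), it takes -e, giving *iluhe*.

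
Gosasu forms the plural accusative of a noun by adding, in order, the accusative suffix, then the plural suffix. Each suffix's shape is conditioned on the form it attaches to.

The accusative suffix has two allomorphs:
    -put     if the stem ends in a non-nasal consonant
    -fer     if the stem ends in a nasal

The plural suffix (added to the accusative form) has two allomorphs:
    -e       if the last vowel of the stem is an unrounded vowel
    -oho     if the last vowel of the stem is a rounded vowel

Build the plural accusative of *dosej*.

Since the final consonant of *dosej* is /j/ (non-nasal), it takes -put, giving *dosejput*.
Since the last vowel of the accusative form *dosejput* is /u/ (a rounded vowel), it takes -oho, giving *dosejputoho*.

dosejputoho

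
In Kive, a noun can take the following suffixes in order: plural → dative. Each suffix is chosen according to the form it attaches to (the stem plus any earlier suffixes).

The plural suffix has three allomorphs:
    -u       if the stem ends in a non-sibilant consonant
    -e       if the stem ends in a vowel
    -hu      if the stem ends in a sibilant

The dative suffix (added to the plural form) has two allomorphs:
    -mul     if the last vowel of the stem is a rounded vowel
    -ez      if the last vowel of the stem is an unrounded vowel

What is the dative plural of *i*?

The final sound of *i* is /i/, which is a vowel, so the plural suffix is -e, giving *ie*.
The last vowel of the plural form *ie* is /e/, which is an unrounded vowel, so the dative suffix is -ez, giving *ieez*.

ieez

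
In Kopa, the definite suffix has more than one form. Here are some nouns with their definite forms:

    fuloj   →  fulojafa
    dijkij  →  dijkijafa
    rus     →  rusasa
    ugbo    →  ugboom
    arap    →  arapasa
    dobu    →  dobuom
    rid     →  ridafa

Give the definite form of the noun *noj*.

nojafa

The alternation tracks the final sound of the stem — -asa when the stem ends in a voiceless consonant (*rus*, *arap*); -afa when the stem ends in a voiced consonant (*fuloj*, *dijkij*, *rid*); -om when the stem ends in a vowel (*ugbo*, *dobu*).
*noj*: final sound = /j/, a voiced consonant → -afa → *nojafa*.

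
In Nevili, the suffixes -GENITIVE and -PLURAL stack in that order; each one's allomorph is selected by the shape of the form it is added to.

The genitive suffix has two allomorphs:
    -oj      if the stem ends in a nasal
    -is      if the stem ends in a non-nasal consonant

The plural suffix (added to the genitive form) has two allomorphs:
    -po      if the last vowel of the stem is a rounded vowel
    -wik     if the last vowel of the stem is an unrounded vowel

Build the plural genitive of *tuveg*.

tuvegiswik

*tuveg*: final consonant = /g/, non-nasal → -is → *tuvegis*.
Since the last vowel of the genitive form *tuvegis* is /i/ (an unrounded vowel), it takes -wik, giving *tuvegiswik*.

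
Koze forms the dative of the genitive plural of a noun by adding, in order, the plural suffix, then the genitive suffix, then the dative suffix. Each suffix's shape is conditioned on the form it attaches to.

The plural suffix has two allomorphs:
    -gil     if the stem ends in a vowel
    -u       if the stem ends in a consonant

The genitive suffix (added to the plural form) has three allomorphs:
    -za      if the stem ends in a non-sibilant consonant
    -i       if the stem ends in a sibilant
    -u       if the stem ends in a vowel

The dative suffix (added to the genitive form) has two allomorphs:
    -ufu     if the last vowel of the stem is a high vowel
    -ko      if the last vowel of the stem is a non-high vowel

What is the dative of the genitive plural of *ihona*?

ihonagilzako

The final sound of *ihona* is /a/, which is a vowel, so the plural suffix is -gil, giving *ihonagil*.
The final sound of the plural form *ihonagil* is /l/, which is a non-sibilant consonant, so the genitive suffix is -za, giving *ihonagilza*.
Since the last vowel of the genitive form *ihonagilza* is /a/ (a non-high vowel), it takes -ko, giving *ihonagilzako*.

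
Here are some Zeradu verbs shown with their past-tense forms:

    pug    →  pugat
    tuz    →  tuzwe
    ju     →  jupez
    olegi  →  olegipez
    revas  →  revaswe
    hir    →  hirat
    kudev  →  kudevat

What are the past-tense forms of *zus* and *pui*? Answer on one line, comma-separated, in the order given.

The pattern is sibilance of the final sound: -we when the stem ends in a sibilant (*tuz*, *revas*); -at when the stem ends in a non-sibilant consonant (*pug*, *hir*, *kudev*); -pez when the stem ends in a vowel (*ju*, *olegi*).
*zus*: final sound = /s/, a sibilant → -we → *zuswe*.
*pui*: final sound = /i/, a vowel → -pez → *puipez*.

zuswe, puipez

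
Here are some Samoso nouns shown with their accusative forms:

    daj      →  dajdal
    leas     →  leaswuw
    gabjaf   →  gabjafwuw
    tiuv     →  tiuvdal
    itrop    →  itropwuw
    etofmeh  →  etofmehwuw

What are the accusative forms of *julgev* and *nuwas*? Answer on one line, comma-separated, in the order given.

julgevdal, nuwaswuw

The alternation tracks the final consonant of the stem — -wuw when the stem ends in a voiceless consonant (*leas*, *gabjaf*, *itrop*, *etofmeh*); -dal when the stem ends in a voiced consonant (*daj*, *tiuv*).
*julgev*: final consonant = /v/, voiced → -dal → *julgevdal*.
*nuwas* — final consonant /s/ (voiceless) → -wuw → *nuwaswuw*.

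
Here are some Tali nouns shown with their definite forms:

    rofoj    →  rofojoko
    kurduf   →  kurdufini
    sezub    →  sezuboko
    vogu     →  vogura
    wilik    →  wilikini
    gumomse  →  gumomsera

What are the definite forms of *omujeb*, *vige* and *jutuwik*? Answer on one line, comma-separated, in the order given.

omujeboko, vigera, jutuwikini

The alternation tracks the final sound of the stem — -ini when the stem ends in a voiceless consonant (*kurduf*, *wilik*); -oko when the stem ends in a voiced consonant (*rofoj*, *sezub*); -ra when the stem ends in a vowel (*vogu*, *gumomse*).
Since the final sound of *omujeb* is /b/ (a voiced consonant), it takes -oko, giving *omujeboko*.
The final sound of *vige* is /e/, which is a vowel, so the suffix is -ra, giving *vigera*.
The final sound of *jutuwik* is /k/, which is a voiceless consonant, so the suffix is -ini, giving *jutuwikini*.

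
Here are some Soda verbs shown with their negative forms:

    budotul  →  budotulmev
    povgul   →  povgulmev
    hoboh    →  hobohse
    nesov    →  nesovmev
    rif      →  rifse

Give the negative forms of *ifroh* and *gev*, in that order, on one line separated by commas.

The alternation tracks the final consonant of the stem — -se when the stem ends in a voiceless consonant (*hoboh*, *rif*); -mev when the stem ends in a voiced consonant (*budotul*, *povgul*, *nesov*).
The final consonant of *ifroh* is /h/, which is voiceless, so the suffix is -se, giving *ifrohse*.
*gev* — final consonant /v/ (voiced) → -mev → *gevmev*.

ifrohse, gevmev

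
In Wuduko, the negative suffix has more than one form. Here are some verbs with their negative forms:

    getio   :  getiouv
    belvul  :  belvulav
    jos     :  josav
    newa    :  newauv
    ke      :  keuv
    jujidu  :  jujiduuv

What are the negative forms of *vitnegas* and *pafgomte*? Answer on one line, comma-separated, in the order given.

The pattern is consonant vs. vowel: -av when the stem ends in a consonant (*belvul*, *jos*); -uv when the stem ends in a vowel (*getio*, *newa*, *ke*, *jujidu*).
The final sound of *vitnegas* is /s/, which is a consonant, so the suffix is -av, giving *vitnegasav*.
*pafgomte*: final sound = /e/, a vowel → -uv → *pafgomteuv*.

vitnegasav, pafgomteuv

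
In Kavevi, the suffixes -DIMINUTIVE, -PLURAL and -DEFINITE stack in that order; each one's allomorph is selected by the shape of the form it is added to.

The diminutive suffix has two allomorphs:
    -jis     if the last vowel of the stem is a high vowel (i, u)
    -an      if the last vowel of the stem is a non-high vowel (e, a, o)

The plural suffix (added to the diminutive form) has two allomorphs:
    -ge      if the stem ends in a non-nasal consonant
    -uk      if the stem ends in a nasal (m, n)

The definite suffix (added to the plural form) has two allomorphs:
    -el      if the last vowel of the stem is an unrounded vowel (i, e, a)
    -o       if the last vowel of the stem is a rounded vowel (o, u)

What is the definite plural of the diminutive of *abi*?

The last vowel of *abi* is /i/, which is a high vowel, so the diminutive suffix is -jis, giving *abijis*.
Since the final consonant of the diminutive form *abijis* is /s/ (non-nasal), it takes -ge, giving *abijisge*.
The plural form *abijisge* — last vowel /e/ (an unrounded vowel) → -el → *abijisgeel*.

abijisgeel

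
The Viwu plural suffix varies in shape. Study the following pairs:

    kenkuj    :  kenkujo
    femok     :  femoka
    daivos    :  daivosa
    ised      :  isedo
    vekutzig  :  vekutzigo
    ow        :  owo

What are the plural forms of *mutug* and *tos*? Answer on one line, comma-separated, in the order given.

mutugo, tosa

Looking at the final consonant of each stem: -a when the stem ends in a voiceless consonant (*femok*, *daivos*); -o when the stem ends in a voiced consonant (*kenkuj*, *ised*, *vekutzig*, *ow*).
*mutug*: final consonant = /g/, voiced → -o → *mutugo*.
Since the final consonant of *tos* is /s/ (voiceless), it takes -a, giving *tosa*.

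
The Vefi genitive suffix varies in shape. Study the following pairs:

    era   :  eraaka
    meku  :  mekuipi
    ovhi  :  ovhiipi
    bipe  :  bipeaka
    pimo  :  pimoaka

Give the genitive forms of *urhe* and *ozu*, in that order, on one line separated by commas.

urheaka, ozuipi

The pattern is height harmony: -ipi when the last vowel of the stem is a high vowel (*meku*, *ovhi*); -aka when the last vowel of the stem is a non-high vowel (*era*, *bipe*, *pimo*).
*urhe*: last vowel = /e/, a non-high vowel → -aka → *urheaka*.
*ozu*: last vowel = /u/, a high vowel → -ipi → *ozuipi*.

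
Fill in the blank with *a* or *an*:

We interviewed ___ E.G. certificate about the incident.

The indefinite article is chosen by the initial *sound* of the following word, not its spelling.
The initialism *E.G.* is read letter by letter; the first letter, E, is pronounced /iː/, which begins with a vowel sound.
So the article is *an*: We interviewed an E.G. certificate about the incident.

an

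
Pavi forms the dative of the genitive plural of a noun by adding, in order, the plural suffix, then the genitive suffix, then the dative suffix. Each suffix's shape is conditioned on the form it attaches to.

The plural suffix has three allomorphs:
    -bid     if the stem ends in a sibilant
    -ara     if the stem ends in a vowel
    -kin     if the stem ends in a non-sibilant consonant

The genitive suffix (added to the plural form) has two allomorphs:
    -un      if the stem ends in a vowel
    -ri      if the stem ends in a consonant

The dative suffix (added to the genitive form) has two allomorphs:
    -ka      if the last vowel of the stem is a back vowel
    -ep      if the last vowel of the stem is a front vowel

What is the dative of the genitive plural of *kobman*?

Since the final sound of *kobman* is /n/ (a non-sibilant consonant), it takes -kin, giving *kobmankin*.
Since the final sound of the plural form *kobmankin* is /n/ (a consonant), it takes -ri, giving *kobmankinri*.
The genitive form *kobmankinri*: last vowel = /i/, a front vowel → -ep → *kobmankinriep*.

kobmankinriep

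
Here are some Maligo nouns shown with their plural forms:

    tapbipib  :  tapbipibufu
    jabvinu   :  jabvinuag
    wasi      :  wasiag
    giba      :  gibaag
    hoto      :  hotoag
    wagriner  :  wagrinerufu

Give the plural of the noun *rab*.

The suffix is conditioned by the final sound: -ufu when the stem ends in a consonant (*tapbipib*, *wagriner*); -ag when the stem ends in a vowel (*jabvinu*, *wasi*, *giba*, *hoto*).
*rab* — final sound /b/ (a consonant) → -ufu → *rabufu*.

rabufu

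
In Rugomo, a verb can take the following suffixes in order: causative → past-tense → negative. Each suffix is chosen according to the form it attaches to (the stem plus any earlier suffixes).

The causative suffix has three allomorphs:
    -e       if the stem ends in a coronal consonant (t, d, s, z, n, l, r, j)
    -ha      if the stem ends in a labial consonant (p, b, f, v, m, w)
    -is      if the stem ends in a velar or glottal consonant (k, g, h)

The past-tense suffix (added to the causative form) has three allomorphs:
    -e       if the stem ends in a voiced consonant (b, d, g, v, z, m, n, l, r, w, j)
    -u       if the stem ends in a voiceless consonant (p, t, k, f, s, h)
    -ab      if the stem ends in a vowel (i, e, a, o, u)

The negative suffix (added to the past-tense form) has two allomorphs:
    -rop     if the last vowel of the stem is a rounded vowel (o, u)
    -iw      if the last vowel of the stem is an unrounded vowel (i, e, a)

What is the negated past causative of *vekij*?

The final consonant of *vekij* is /j/, which is coronal, so the causative suffix is -e, giving *vekije*.
The causative form *vekije* — final sound /e/ (a vowel) → -ab → *vekijeab*.
The past-tense form *vekijeab*: last vowel = /a/, an unrounded vowel → -iw → *vekijeabiw*.

vekijeabiw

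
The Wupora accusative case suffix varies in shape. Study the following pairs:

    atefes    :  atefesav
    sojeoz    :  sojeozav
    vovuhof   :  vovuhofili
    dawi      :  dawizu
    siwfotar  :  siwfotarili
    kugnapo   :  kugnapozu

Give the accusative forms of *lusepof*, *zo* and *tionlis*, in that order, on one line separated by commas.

lusepofili, zozu, tionlisav

The pattern is sibilance of the final sound: -av when the stem ends in a sibilant (*atefes*, *sojeoz*); -ili when the stem ends in a non-sibilant consonant (*vovuhof*, *siwfotar*); -zu when the stem ends in a vowel (*dawi*, *kugnapo*).
The final sound of *lusepof* is /f/, which is a non-sibilant consonant, so the suffix is -ili, giving *lusepofili*.
Since the final sound of *zo* is /o/ (a vowel), it takes -zu, giving *zozu*.
The final sound of *tionlis* is /s/, which is a sibilant, so the suffix is -av, giving *tionlisav*.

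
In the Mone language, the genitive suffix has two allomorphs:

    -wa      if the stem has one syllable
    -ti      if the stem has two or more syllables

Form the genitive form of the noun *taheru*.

*taheru* (3 syllables) → -ti → *taheruti*.

taheruti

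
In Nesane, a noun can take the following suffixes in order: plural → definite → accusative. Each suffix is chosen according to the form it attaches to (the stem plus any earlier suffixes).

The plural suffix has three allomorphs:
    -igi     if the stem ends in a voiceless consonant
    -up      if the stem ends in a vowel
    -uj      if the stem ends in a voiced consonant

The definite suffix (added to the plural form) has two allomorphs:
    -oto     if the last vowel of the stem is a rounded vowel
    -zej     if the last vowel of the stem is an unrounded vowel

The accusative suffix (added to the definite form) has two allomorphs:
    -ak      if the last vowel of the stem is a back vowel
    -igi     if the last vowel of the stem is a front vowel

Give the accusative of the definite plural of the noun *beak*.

*beak* — final sound /k/ (a voiceless consonant) → -igi → *beakigi*.
The plural form *beakigi* — last vowel /i/ (an unrounded vowel) → -zej → *beakigizej*.
The definite form *beakigizej* — last vowel /e/ (a front vowel) → -igi → *beakigizejigi*.

beakigizejigi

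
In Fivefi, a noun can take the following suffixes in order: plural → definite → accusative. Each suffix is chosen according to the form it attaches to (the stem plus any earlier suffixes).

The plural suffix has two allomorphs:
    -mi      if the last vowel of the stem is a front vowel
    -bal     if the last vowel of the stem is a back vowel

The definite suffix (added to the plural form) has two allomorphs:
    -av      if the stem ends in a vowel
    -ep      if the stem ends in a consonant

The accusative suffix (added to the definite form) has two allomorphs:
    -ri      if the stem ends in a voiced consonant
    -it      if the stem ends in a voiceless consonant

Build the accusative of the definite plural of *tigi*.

tigimiavri

Since the last vowel of *tigi* is /i/ (a front vowel), it takes -mi, giving *tigimi*.
Since the final sound of the plural form *tigimi* is /i/ (a vowel), it takes -av, giving *tigimiav*.
The final consonant of the definite form *tigimiav* is /v/, which is voiced, so the accusative suffix is -ri, giving *tigimiavri*.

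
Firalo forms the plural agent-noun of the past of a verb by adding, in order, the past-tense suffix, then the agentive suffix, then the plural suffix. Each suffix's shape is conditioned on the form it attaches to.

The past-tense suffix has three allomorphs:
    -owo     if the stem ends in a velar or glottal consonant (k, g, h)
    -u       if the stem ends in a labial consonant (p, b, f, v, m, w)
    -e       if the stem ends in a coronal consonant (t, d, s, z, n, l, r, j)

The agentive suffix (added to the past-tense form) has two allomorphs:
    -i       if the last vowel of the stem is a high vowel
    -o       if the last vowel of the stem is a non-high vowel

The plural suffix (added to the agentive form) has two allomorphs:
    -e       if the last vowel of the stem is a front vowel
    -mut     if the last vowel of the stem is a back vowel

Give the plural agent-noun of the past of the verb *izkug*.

Since the final consonant of *izkug* is /g/ (velar/glottal), it takes -owo, giving *izkugowo*.
The past-tense form *izkugowo* — last vowel /o/ (a non-high vowel) → -o → *izkugowoo*.
The last vowel of the agentive form *izkugowoo* is /o/, which is a back vowel, so the plural suffix is -mut, giving *izkugowoomut*.

izkugowoomut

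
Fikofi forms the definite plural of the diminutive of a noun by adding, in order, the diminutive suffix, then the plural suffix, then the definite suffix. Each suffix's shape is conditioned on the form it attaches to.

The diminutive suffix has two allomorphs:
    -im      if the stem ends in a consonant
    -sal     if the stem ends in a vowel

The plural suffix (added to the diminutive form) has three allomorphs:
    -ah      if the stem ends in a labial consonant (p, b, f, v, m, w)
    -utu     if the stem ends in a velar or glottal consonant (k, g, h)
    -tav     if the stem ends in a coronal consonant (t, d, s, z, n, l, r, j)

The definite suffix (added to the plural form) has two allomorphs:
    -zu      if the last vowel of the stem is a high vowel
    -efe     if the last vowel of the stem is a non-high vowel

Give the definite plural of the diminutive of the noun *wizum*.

wizumimahefe

*wizum* — final sound /m/ (a consonant) → -im → *wizumim*.
The final consonant of the diminutive form *wizumim* is /m/, which is labial, so the plural suffix is -ah, giving *wizumimah*.
The plural form *wizumimah* — last vowel /a/ (a non-high vowel) → -efe → *wizumimahefe*.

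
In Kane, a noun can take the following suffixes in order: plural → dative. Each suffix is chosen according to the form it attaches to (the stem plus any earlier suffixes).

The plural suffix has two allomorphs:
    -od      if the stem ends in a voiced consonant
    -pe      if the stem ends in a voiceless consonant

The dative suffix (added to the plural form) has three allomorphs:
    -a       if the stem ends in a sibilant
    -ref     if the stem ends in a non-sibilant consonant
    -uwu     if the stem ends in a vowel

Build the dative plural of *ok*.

okpeuwu

Since the final consonant of *ok* is /k/ (voiceless), it takes -pe, giving *okpe*.
The final sound of the plural form *okpe* is /e/, which is a vowel, so the dative suffix is -uwu, giving *okpeuwu*.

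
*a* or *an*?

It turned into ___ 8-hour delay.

an

The indefinite article is chosen by the initial *sound* of the following word, not its spelling.
The number *8* is spoken "eight", beginning with /eɪt/ — a vowel sound.
So the article is *an*: It turned into an 8-hour delay.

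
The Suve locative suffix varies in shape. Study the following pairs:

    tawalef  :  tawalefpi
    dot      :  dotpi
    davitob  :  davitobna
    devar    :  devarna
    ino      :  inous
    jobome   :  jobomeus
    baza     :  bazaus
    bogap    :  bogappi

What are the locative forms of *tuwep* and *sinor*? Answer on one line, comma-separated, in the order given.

tuweppi, sinorna

The suffix is conditioned by the final sound: -pi when the stem ends in a voiceless consonant (*tawalef*, *dot*, *bogap*); -na when the stem ends in a voiced consonant (*davitob*, *devar*); -us when the stem ends in a vowel (*ino*, *jobome*, *baza*).
*tuwep* — final sound /p/ (a voiceless consonant) → -pi → *tuweppi*.
Since the final sound of *sinor* is /r/ (a voiced consonant), it takes -na, giving *sinorna*.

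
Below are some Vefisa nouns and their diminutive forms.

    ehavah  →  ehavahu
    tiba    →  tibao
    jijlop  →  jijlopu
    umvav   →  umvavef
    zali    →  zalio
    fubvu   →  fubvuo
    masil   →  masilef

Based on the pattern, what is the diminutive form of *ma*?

mao

The pattern is voicing of the final sound: -u when the stem ends in a voiceless consonant (*ehavah*, *jijlop*); -ef when the stem ends in a voiced consonant (*umvav*, *masil*); -o when the stem ends in a vowel (*tiba*, *zali*, *fubvu*).
*ma*: final sound = /a/, a vowel → -o → *mao*.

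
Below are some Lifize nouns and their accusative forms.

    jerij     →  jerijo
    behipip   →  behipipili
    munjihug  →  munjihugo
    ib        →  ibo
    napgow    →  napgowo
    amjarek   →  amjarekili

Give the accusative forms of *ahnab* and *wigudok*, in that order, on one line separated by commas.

ahnabo, wigudokili

The suffix is conditioned by the final consonant: -ili when the stem ends in a voiceless consonant (*behipip*, *amjarek*); -o when the stem ends in a voiced consonant (*jerij*, *munjihug*, *ib*, *napgow*).
Since the final consonant of *ahnab* is /b/ (voiced), it takes -o, giving *ahnabo*.
Since the final consonant of *wigudok* is /k/ (voiceless), it takes -ili, giving *wigudokili*.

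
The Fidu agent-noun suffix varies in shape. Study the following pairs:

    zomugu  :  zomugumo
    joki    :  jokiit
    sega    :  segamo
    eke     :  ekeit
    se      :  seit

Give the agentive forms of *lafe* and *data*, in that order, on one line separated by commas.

lafeit, datamo

The alternation tracks the last vowel of the stem — -it when the last vowel of the stem is a front vowel (*joki*, *eke*, *se*); -mo when the last vowel of the stem is a back vowel (*zomugu*, *sega*).
*lafe* — last vowel /e/ (a front vowel) → -it → *lafeit*.
Since the last vowel of *data* is /a/ (a back vowel), it takes -mo, giving *datamo*.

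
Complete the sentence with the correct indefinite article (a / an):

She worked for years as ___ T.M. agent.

The indefinite article is chosen by the initial *sound* of the following word, not its spelling.
The initialism *T.M.* is read letter by letter; the first letter, T, is pronounced /tiː/, which begins with a consonant sound.
So the article is *a*: She worked for years as a T.M. agent.

a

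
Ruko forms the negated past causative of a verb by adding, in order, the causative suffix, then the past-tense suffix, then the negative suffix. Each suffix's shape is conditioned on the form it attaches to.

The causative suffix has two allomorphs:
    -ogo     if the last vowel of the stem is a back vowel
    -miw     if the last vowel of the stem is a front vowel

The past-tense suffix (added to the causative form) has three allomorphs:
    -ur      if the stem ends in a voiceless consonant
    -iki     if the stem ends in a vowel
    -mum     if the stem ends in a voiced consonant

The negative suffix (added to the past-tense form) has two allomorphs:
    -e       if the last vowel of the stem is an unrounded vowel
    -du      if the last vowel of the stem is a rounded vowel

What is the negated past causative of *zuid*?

*zuid* — last vowel /i/ (a front vowel) → -miw → *zuidmiw*.
Since the final sound of the causative form *zuidmiw* is /w/ (a voiced consonant), it takes -mum, giving *zuidmiwmum*.
The last vowel of the past-tense form *zuidmiwmum* is /u/, which is a rounded vowel, so the negative suffix is -du, giving *zuidmiwmumdu*.

zuidmiwmumdu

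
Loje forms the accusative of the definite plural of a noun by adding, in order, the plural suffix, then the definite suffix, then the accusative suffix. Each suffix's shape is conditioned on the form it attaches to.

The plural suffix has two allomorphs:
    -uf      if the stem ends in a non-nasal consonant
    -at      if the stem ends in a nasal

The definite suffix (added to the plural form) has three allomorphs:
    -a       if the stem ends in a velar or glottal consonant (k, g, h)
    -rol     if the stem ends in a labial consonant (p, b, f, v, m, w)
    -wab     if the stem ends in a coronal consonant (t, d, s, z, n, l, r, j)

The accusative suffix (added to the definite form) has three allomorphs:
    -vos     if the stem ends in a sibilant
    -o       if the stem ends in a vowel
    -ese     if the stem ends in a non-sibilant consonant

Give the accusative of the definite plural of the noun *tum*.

tumatwabese

*tum* — final consonant /m/ (a nasal) → -at → *tumat*.
The plural form *tumat* — final consonant /t/ (coronal) → -wab → *tumatwab*.
The definite form *tumatwab*: final sound = /b/, a non-sibilant consonant → -ese → *tumatwabese*.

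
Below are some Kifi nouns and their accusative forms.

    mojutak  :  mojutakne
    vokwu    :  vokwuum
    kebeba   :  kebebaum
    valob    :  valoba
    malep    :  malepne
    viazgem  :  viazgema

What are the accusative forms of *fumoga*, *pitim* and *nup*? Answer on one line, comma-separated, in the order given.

The alternation tracks the final sound of the stem — -ne when the stem ends in a voiceless consonant (*mojutak*, *malep*); -a when the stem ends in a voiced consonant (*valob*, *viazgem*); -um when the stem ends in a vowel (*vokwu*, *kebeba*).
Since the final sound of *fumoga* is /a/ (a vowel), it takes -um, giving *fumogaum*.
*pitim*: final sound = /m/, a voiced consonant → -a → *pitima*.
Since the final sound of *nup* is /p/ (a voiceless consonant), it takes -ne, giving *nupne*.

fumogaum, pitima, nupne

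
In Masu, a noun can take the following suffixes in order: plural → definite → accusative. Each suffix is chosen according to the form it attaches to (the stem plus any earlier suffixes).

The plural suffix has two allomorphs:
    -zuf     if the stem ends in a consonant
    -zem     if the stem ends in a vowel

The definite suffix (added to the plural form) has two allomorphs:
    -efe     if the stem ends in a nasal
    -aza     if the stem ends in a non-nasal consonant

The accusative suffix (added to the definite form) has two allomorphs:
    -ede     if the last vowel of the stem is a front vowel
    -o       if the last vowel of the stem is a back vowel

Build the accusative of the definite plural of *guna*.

gunazemefeede

Since the final sound of *guna* is /a/ (a vowel), it takes -zem, giving *gunazem*.
The final consonant of the plural form *gunazem* is /m/, which is a nasal, so the definite suffix is -efe, giving *gunazemefe*.
The last vowel of the definite form *gunazemefe* is /e/, which is a front vowel, so the accusative suffix is -ede, giving *gunazemefeede*.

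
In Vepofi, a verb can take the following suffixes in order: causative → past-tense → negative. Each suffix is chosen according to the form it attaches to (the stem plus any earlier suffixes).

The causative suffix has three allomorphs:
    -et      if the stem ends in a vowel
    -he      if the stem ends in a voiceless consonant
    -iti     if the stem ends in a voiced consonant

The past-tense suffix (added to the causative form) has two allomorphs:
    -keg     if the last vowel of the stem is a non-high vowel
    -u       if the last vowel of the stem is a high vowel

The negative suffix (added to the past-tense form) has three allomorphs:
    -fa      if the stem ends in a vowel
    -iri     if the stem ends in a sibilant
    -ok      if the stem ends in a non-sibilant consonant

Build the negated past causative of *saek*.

saekhekegok

*saek*: final sound = /k/, a voiceless consonant → -he → *saekhe*.
The last vowel of the causative form *saekhe* is /e/, which is a non-high vowel, so the past-tense suffix is -keg, giving *saekhekeg*.
The past-tense form *saekhekeg* — final sound /g/ (a non-sibilant consonant) → -ok → *saekhekegok*.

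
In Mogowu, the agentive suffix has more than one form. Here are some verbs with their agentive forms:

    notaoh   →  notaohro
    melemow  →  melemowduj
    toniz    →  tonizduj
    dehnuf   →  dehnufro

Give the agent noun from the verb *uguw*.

Looking at the final consonant of each stem: -ro when the stem ends in a voiceless consonant (*notaoh*, *dehnuf*); -duj when the stem ends in a voiced consonant (*melemow*, *toniz*).
*uguw*: final consonant = /w/, voiced → -duj → *uguwduj*.

uguwduj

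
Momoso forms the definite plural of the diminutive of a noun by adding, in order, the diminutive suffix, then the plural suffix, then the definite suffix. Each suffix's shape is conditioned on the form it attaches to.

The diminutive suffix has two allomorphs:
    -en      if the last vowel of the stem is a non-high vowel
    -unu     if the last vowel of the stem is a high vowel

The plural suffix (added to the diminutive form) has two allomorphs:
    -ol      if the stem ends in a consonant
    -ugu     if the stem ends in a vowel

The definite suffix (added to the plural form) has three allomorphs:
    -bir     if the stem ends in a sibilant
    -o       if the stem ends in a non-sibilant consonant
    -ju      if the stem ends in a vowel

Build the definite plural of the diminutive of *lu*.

The last vowel of *lu* is /u/, which is a high vowel, so the diminutive suffix is -unu, giving *luunu*.
Since the final sound of the diminutive form *luunu* is /u/ (a vowel), it takes -ugu, giving *luunuugu*.
The plural form *luunuugu* — final sound /u/ (a vowel) → -ju → *luunuuguju*.

luunuuguju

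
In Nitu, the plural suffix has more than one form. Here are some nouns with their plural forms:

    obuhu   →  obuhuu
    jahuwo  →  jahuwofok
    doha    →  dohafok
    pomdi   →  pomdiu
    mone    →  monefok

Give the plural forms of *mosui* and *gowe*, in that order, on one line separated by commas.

mosuiu, gowefok

Looking at the last vowel of each stem: -u when the last vowel of the stem is a high vowel (*obuhu*, *pomdi*); -fok when the last vowel of the stem is a non-high vowel (*jahuwo*, *doha*, *mone*).
The last vowel of *mosui* is /i/, which is a high vowel, so the suffix is -u, giving *mosuiu*.
*gowe* — last vowel /e/ (a non-high vowel) → -fok → *gowefok*.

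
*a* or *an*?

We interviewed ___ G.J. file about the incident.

The indefinite article is chosen by the initial *sound* of the following word, not its spelling.
The initialism *G.J.* is read letter by letter; the first letter, G, is pronounced /dʒiː/, which begins with a consonant sound.
So the article is *a*: We interviewed a G.J. file about the incident.

a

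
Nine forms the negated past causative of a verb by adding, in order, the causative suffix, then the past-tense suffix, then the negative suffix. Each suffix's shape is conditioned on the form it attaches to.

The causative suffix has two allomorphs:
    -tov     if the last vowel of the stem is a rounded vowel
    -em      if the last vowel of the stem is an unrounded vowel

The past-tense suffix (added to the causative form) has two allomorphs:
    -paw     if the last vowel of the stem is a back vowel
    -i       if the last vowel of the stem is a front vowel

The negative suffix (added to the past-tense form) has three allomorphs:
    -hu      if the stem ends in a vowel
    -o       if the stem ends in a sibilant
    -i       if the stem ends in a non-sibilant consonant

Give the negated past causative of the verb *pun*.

puntovpawi

The last vowel of *pun* is /u/, which is a rounded vowel, so the causative suffix is -tov, giving *puntov*.
The causative form *puntov*: last vowel = /o/, a back vowel → -paw → *puntovpaw*.
The final sound of the past-tense form *puntovpaw* is /w/, which is a non-sibilant consonant, so the negative suffix is -i, giving *puntovpawi*.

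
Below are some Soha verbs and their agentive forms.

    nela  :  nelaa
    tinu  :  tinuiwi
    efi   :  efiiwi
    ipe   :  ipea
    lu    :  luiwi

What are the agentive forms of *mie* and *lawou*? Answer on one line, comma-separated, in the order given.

The alternation tracks the last vowel of the stem — -iwi when the last vowel of the stem is a high vowel (*tinu*, *efi*, *lu*); -a when the last vowel of the stem is a non-high vowel (*nela*, *ipe*).
The last vowel of *mie* is /e/, which is a non-high vowel, so the suffix is -a, giving *miea*.
*lawou*: last vowel = /u/, a high vowel → -iwi → *lawouiwi*.

miea, lawouiwi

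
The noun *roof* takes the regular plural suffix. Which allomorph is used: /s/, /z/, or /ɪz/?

The stem *roof* ends in a voiceless non-sibilant consonant.
The plural suffix surfaces as /ɪz/ after sibilants, /s/ after other voiceless consonants, and /z/ after other voiced sounds.
So the plural -s on *roof* is pronounced /s/.

/s/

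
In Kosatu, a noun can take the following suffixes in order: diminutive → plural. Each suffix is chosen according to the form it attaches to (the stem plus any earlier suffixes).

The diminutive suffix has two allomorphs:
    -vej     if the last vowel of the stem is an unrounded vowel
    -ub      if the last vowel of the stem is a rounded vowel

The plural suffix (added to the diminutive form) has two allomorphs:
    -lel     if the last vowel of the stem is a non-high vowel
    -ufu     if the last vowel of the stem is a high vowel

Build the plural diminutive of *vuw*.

vuwubufu

*vuw*: last vowel = /u/, a rounded vowel → -ub → *vuwub*.
The last vowel of the diminutive form *vuwub* is /u/, which is a high vowel, so the plural suffix is -ufu, giving *vuwubufu*.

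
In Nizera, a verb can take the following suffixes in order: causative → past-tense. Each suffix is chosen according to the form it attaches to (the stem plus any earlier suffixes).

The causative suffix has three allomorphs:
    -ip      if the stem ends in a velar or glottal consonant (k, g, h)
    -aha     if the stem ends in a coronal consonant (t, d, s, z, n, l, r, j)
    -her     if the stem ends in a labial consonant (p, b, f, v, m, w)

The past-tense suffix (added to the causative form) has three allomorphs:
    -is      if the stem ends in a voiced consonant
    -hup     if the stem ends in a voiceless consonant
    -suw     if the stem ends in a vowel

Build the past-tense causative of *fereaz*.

fereazahasuw

*fereaz*: final consonant = /z/, coronal → -aha → *fereazaha*.
The final sound of the causative form *fereazaha* is /a/, which is a vowel, so the past-tense suffix is -suw, giving *fereazahasuw*.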